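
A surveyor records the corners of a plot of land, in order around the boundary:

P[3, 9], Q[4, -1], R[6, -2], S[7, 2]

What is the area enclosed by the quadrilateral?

21

Cross-terms: -39, -2, 26, 57  ⇒  Σ = 42
Area = |Σ|/2 = 21.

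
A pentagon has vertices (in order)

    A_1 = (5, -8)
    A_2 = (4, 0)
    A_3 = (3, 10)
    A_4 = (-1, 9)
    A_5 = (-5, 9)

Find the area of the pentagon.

70

Apply the shoelace (surveyor's) formula: 2A = Σ (x_i·y_{i+1} − x_{i+1}·y_i), indices taken mod 5.
Σ = (32) + (40) + (37) + (36) + (-5) = 140
Area = |Σ|/2 = 70.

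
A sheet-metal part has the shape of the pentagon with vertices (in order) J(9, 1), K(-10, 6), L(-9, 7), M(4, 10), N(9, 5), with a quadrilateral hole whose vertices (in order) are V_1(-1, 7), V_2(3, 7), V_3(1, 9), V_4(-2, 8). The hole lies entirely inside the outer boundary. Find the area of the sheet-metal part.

Outer boundary:
Apply Gauss's area formula: 2A = Σ (x_i·y_{i+1} − x_{i+1}·y_i), indices taken mod 5.
Σ = (64) + (-16) + (-118) + (-70) + (-36) = -176
Area = |Σ|/2 = 88.
Hole:
Apply the shoelace formula: 2A = Σ (x_i·y_{i+1} − x_{i+1}·y_i), indices taken mod 4.
Σ = (-28) + (20) + (26) + (-6) = 12
Area = |Σ|/2 = 6.
Net area = 88 − 6 = 82.

82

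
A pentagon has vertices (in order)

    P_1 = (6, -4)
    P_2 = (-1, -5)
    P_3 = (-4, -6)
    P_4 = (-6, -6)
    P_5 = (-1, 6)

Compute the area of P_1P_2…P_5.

67

P_1→P_2: (6)(-5) − (-1)(-4) = -34
P_2→P_3: (-1)(-6) − (-4)(-5) = -14
P_3→P_4: (-4)(-6) − (-6)(-6) = -12
P_4→P_5: (-6)(6) − (-1)(-6) = -42
P_5→P_1: (-1)(-4) − (6)(6) = -32
Σ = -134
Area = |Σ|/2 = 67.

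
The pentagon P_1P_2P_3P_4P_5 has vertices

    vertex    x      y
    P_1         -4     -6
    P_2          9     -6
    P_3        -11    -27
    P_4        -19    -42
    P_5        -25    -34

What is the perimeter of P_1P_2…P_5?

|P_1P_2| = √((13)² + (0)²) = √169 = 13
|P_2P_3| = √((-20)² + (-21)²) = √841 = 29
|P_3P_4| = √((-8)² + (-15)²) = √289 = 17
|P_4P_5| = √((-6)² + (8)²) = √100 = 10
|P_5P_1| = √((21)² + (28)²) = √1225 = 35
Perimeter = 13 + 29 + 17 + 10 + 35 = 104.

104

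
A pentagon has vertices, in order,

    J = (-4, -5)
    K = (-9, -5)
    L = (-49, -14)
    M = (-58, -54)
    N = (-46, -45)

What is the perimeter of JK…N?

|JK| = √((-5)² + (0)²) = √25 = 5
|KL| = √((-40)² + (-9)²) = √1681 = 41
|LM| = √((-9)² + (-40)²) = √1681 = 41
|MN| = √((12)² + (9)²) = √225 = 15
|NJ| = √((42)² + (40)²) = √3364 = 58
Perimeter = 5 + 41 + 41 + 15 + 58 = 160.

160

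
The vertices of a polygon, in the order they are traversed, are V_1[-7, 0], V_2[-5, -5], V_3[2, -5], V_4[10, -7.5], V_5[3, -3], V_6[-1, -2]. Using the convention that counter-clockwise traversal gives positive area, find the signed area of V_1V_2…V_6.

37.25

Apply the shoelace (surveyor's) formula: 2A = Σ (x_i·y_{i+1} − x_{i+1}·y_i), indices taken mod 6.
V_1→V_2: (-7)(-5) − (-5)(0) = 35
V_2→V_3: (-5)(-5) − (2)(-5) = 35
V_3→V_4: (2)(-7.5) − (10)(-5) = 35
V_4→V_5: (10)(-3) − (3)(-7.5) = -7.5
V_5→V_6: (3)(-2) − (-1)(-3) = -9
V_6→V_1: (-1)(0) − (-7)(-2) = -14
Σ = 74.5
Signed area = Σ/2 = 37.25 (positive ⇒ counter-clockwise traversal).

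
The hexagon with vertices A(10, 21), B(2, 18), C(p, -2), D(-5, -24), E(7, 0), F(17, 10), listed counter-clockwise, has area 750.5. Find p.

The doubled signed area Σ (x_i y_{i+1} − x_{i+1} y_i) is linear in p.
With p=0 it equals 619; the coefficient of p is -42 (from the two edges through C).
So -42·p + 619 = 2·750.5 = 1501 ⇒ p = -21.

-21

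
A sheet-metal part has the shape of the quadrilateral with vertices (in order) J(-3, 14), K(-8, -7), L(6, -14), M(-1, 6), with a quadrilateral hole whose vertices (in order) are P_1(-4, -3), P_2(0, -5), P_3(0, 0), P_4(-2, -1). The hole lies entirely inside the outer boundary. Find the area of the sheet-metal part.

145.5

Outer boundary:
Apply the shoelace (surveyor's) formula: 2A = Σ (x_i·y_{i+1} − x_{i+1}·y_i), indices taken mod 4.
Σ = (133) + (154) + (22) + (4) = 313
Area = |Σ|/2 = 156.5.
Hole:
Apply Gauss's area formula: 2A = Σ (x_i·y_{i+1} − x_{i+1}·y_i), indices taken mod 4.
Σ = (20) + (0) + (0) + (2) = 22
Area = |Σ|/2 = 11.
Net area = 156.5 − 11 = 145.5.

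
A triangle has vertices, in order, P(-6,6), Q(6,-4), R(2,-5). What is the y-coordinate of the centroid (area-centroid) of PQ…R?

Apply the shoelace (surveyor's) formula. First the cross-terms c_i = x_i·y_{i+1} − x_{i+1}·y_i:
  -12, -22, -18  ⇒  2A = -52, A = -26.
Then Σ (y_i + y_{i+1})·c_i = 156, so ȳ = 156 / (6·(-26)) = -1.

-1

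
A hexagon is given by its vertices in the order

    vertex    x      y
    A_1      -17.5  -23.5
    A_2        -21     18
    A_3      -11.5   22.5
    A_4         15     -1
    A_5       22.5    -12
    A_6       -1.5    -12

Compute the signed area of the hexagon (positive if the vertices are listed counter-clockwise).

-1010.125

Apply the shoelace formula: 2A = Σ (x_i·y_{i+1} − x_{i+1}·y_i), indices taken mod 6.
Σ = (-808.5) + (-265.5) + (-326) + (-157.5) + (-288) + (-174.75) = -2020.25
Signed area = Σ/2 = -1010.125 (negative ⇒ clockwise traversal).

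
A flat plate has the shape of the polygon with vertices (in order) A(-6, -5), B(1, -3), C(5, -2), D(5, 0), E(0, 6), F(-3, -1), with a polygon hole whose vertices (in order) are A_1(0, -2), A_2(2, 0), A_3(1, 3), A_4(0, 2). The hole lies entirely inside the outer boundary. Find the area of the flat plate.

45.5

Outer boundary:
A→B: (-6)(-3) − (1)(-5) = 23
B→C: (1)(-2) − (5)(-3) = 13
C→D: (5)(0) − (5)(-2) = 10
D→E: (5)(6) − (0)(0) = 30
E→F: (0)(-1) − (-3)(6) = 18
F→A: (-3)(-5) − (-6)(-1) = 9
Σ = 103
Area = |Σ|/2 = 51.5.
Hole:
Cross-terms: 4, 6, 2, 0  ⇒  Σ = 12
Area = |Σ|/2 = 6.
Net area = 51.5 − 6 = 45.5.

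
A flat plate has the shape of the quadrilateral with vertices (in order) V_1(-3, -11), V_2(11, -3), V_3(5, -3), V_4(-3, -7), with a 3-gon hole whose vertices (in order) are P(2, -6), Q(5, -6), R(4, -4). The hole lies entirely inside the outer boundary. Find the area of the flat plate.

37

Outer boundary:
Apply the shoelace formula: 2A = Σ (x_i·y_{i+1} − x_{i+1}·y_i), indices taken mod 4.
Cross-terms: 130, -18, -44, 12  ⇒  Σ = 80
Area = |Σ|/2 = 40.
Hole:
Apply the surveyor's formula: 2A = Σ (x_i·y_{i+1} − x_{i+1}·y_i), indices taken mod 3.
Cross-terms: 18, 4, -16  ⇒  Σ = 6
Area = |Σ|/2 = 3.
Net area = 40 − 3 = 37.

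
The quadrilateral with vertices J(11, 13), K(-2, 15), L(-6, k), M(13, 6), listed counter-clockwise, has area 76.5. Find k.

13

Write out the shoelace sum; only the two edges meeting at L involve k:
2·Area = [((-2)·k − (-6)·15) + ((-6)·6 − 13·k)] + 294
       = -15·k + 348 = 153
⇒ k = 13.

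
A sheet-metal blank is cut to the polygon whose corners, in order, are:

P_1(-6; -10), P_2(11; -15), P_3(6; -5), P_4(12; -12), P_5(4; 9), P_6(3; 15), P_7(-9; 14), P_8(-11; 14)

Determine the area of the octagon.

P_1→P_2: (-6)(-15) − (11)(-10) = 200
P_2→P_3: (11)(-5) − (6)(-15) = 35
P_3→P_4: (6)(-12) − (12)(-5) = -12
P_4→P_5: (12)(9) − (4)(-12) = 156
P_5→P_6: (4)(15) − (3)(9) = 33
P_6→P_7: (3)(14) − (-9)(15) = 177
P_7→P_8: (-9)(14) − (-11)(14) = 28
P_8→P_1: (-11)(-10) − (-6)(14) = 194
Σ = 811
Area = |Σ|/2 = 405.5.

405.5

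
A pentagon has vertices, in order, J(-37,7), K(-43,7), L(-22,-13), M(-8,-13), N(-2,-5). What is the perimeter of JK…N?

96

|JK| = √((-6)² + (0)²) = √36 = 6
|KL| = √((21)² + (-20)²) = √841 = 29
|LM| = √((14)² + (0)²) = √196 = 14
|MN| = √((6)² + (8)²) = √100 = 10
|NJ| = √((-35)² + (12)²) = √1369 = 37
Perimeter = 6 + 29 + 14 + 10 + 37 = 96.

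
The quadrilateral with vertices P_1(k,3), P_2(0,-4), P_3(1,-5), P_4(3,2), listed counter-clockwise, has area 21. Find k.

Write out the shoelace sum; only the two edges meeting at P_1 involve k:
2·Area = [(3·3 − k·2) + (k·(-4) − 0·3)] + 21
       = -6·k + 30 = 42
⇒ k = -2.

-2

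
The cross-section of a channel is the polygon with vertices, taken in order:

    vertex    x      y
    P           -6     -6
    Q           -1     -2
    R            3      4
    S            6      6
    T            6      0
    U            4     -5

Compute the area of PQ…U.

59

Cross-terms: 6, 2, -6, -36, -30, -54  ⇒  Σ = -118
Area = |Σ|/2 = 59.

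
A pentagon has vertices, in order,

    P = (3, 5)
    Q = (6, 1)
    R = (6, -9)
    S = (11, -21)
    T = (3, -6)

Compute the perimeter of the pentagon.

|PQ| = √((3)² + (-4)²) = √25 = 5
|QR| = √((0)² + (-10)²) = √100 = 10
|RS| = √((5)² + (-12)²) = √169 = 13
|ST| = √((-8)² + (15)²) = √289 = 17
|TP| = √((0)² + (11)²) = √121 = 11
Perimeter = 5 + 10 + 13 + 17 + 11 = 56.

56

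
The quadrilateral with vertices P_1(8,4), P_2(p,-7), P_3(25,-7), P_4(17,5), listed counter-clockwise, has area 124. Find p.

13

The doubled signed area Σ (x_i y_{i+1} − x_{i+1} y_i) is linear in p.
With p=0 it equals 391; the coefficient of p is -11 (from the two edges through P_2).
So -11·p + 391 = 2·124 = 248 ⇒ p = 13.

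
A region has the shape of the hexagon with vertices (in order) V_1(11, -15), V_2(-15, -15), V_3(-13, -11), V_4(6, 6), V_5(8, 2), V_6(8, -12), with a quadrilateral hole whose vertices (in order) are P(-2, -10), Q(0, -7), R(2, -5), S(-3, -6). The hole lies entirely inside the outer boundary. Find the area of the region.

Outer boundary:
Apply Gauss's area formula: 2A = Σ (x_i·y_{i+1} − x_{i+1}·y_i), indices taken mod 6.
V_1→V_2: (11)(-15) − (-15)(-15) = -390
V_2→V_3: (-15)(-11) − (-13)(-15) = -30
V_3→V_4: (-13)(6) − (6)(-11) = -12
V_4→V_5: (6)(2) − (8)(6) = -36
V_5→V_6: (8)(-12) − (8)(2) = -112
V_6→V_1: (8)(-15) − (11)(-12) = 12
Σ = -568
Area = |Σ|/2 = 284.
Hole:
Cross-terms: 14, 14, -27, 18  ⇒  Σ = 19
Area = |Σ|/2 = 9.5.
Net area = 284 − 9.5 = 274.5.

274.5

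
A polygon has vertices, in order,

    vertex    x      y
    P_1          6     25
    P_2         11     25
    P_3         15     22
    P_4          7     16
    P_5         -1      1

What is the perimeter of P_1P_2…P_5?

62

|P_1P_2| = √((5)² + (0)²) = √25 = 5
|P_2P_3| = √((4)² + (-3)²) = √25 = 5
|P_3P_4| = √((-8)² + (-6)²) = √100 = 10
|P_4P_5| = √((-8)² + (-15)²) = √289 = 17
|P_5P_1| = √((7)² + (24)²) = √625 = 25
Perimeter = 5 + 5 + 10 + 17 + 25 = 62.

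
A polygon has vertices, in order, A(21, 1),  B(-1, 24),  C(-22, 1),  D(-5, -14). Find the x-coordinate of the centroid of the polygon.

Apply Gauss's area formula. First the cross-terms c_i = x_i·y_{i+1} − x_{i+1}·y_i:
  505, 527, 313, 289  ⇒  2A = 1634, A = 817.
Then Σ (x_i + x_{i+1})·c_i = -5848, so x̄ = -5848 / (6·817) = -68/57.

-68/57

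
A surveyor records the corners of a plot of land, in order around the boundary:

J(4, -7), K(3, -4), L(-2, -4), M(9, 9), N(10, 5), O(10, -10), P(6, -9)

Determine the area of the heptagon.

114

Apply the shoelace formula: 2A = Σ (x_i·y_{i+1} − x_{i+1}·y_i), indices taken mod 7.
Cross-terms: 5, -20, 18, -45, -150, -30, -6  ⇒  Σ = -228
Area = |Σ|/2 = 114.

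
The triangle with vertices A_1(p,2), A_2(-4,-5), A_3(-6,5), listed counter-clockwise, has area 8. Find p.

Write out the shoelace sum; only the two edges meeting at A_1 involve p:
2·Area = [((-6)·2 − p·5) + (p·(-5) − (-4)·2)] + -50
       = -10·p + -54 = 16
⇒ p = -7.

-7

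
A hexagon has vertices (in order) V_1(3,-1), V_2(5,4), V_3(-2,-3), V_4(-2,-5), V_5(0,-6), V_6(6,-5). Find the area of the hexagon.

35.5

Σ = (17) + (-7) + (4) + (12) + (36) + (9) = 71
Area = |Σ|/2 = 35.5.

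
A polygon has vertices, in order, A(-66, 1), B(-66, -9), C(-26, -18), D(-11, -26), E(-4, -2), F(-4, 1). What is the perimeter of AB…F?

|AB| = √((0)² + (-10)²) = √100 = 10
|BC| = √((40)² + (-9)²) = √1681 = 41
|CD| = √((15)² + (-8)²) = √289 = 17
|DE| = √((7)² + (24)²) = √625 = 25
|EF| = √((0)² + (3)²) = √9 = 3
|FA| = √((-62)² + (0)²) = √3844 = 62
Perimeter = 10 + 41 + 17 + 25 + 3 + 62 = 158.

158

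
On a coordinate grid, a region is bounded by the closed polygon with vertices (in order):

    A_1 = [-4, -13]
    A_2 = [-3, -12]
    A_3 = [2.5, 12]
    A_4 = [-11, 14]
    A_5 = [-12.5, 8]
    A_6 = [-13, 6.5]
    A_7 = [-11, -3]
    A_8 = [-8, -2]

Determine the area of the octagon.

Σ = (9) + (-6) + (167) + (87) + (22.75) + (110.5) + (-2) + (96) = 484.25
Area = |Σ|/2 = 242.125.

242.125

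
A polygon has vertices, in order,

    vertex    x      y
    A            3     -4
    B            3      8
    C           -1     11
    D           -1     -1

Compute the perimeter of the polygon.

34

|AB| = √((0)² + (12)²) = √144 = 12
|BC| = √((-4)² + (3)²) = √25 = 5
|CD| = √((0)² + (-12)²) = √144 = 12
|DA| = √((4)² + (-3)²) = √25 = 5
Perimeter = 12 + 5 + 12 + 5 = 34.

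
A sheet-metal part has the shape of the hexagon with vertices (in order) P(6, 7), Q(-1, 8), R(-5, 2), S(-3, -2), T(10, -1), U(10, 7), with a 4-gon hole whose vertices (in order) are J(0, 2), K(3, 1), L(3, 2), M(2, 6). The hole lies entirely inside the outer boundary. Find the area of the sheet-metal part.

Outer boundary:
Apply Gauss's area formula: 2A = Σ (x_i·y_{i+1} − x_{i+1}·y_i), indices taken mod 6.
Σ = (55) + (38) + (16) + (23) + (80) + (28) = 240
Area = |Σ|/2 = 120.
Hole:
Apply the shoelace (surveyor's) formula: 2A = Σ (x_i·y_{i+1} − x_{i+1}·y_i), indices taken mod 4.
J→K: (0)(1) − (3)(2) = -6
K→L: (3)(2) − (3)(1) = 3
L→M: (3)(6) − (2)(2) = 14
M→J: (2)(2) − (0)(6) = 4
Σ = 15
Area = |Σ|/2 = 7.5.
Net area = 120 − 7.5 = 112.5.

112.5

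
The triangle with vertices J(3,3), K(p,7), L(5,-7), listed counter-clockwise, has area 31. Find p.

The doubled signed area Σ (x_i y_{i+1} − x_{i+1} y_i) is linear in p.
With p=0 it equals 22; the coefficient of p is -10 (from the two edges through K).
So -10·p + 22 = 2·31 = 62 ⇒ p = -4.

-4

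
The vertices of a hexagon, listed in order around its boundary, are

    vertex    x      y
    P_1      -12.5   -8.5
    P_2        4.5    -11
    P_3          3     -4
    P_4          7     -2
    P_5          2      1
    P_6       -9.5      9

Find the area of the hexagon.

Cross-terms: 175.75, 15, 22, 11, 27.5, 193.25  ⇒  Σ = 444.5
Area = |Σ|/2 = 222.25.

222.25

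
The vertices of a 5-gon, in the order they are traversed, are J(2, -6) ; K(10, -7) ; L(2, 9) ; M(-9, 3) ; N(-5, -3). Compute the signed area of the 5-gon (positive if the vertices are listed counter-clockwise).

157.5

Apply the surveyor's formula: 2A = Σ (x_i·y_{i+1} − x_{i+1}·y_i), indices taken mod 5.
Σ = (46) + (104) + (87) + (42) + (36) = 315
Signed area = Σ/2 = 157.5 (positive ⇒ counter-clockwise traversal).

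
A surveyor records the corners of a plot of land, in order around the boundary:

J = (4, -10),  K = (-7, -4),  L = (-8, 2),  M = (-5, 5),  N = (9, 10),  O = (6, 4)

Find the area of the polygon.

Σ = (-86) + (-46) + (-30) + (-95) + (-24) + (-76) = -357
Area = |Σ|/2 = 178.5.

178.5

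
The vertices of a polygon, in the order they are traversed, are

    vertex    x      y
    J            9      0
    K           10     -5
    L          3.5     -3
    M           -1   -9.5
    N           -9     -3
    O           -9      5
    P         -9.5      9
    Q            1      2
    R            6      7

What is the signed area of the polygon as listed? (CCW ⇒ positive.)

Apply the shoelace (surveyor's) formula: 2A = Σ (x_i·y_{i+1} − x_{i+1}·y_i), indices taken mod 9.
Σ = (-45) + (-12.5) + (-36.25) + (-82.5) + (-72) + (-33.5) + (-28) + (-5) + (-63) = -377.75
Signed area = Σ/2 = -188.875 (negative ⇒ clockwise traversal).

-188.875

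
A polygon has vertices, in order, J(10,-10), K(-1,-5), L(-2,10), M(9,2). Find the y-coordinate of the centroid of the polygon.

Apply the shoelace formula. First the cross-terms c_i = x_i·y_{i+1} − x_{i+1}·y_i:
  -60, -20, -94, -110  ⇒  2A = -284, A = -142.
Then Σ (y_i + y_{i+1})·c_i = 552, so ȳ = 552 / (6·(-142)) = -46/71.

-46/71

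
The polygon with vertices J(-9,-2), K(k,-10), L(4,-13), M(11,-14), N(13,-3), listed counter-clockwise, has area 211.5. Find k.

-10

Write out the shoelace sum; only the two edges meeting at K involve k:
2·Area = [((-9)·(-10) − k·(-2)) + (k·(-13) − 4·(-10))] + 183
       = -11·k + 313 = 423
⇒ k = -10.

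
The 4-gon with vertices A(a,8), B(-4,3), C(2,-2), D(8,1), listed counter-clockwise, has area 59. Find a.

1

Write out the shoelace sum; only the two edges meeting at A involve a:
2·Area = [(8·8 − a·1) + (a·3 − (-4)·8)] + 20
       = 2·a + 116 = 118
⇒ a = 1.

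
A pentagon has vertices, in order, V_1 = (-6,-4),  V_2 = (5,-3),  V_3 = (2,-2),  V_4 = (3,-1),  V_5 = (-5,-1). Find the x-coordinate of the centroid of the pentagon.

Apply the shoelace (surveyor's) formula. First the cross-terms c_i = x_i·y_{i+1} − x_{i+1}·y_i:
  38, -4, 4, -8, 14  ⇒  2A = 44, A = 22.
Then Σ (x_i + x_{i+1})·c_i = -184, so x̄ = -184 / (6·22) = -46/33.

-46/33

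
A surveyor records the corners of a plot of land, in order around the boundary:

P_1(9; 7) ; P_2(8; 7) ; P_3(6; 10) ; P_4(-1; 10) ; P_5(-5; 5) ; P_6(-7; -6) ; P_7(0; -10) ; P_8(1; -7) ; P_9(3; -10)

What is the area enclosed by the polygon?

213.5

Apply the shoelace (surveyor's) formula: 2A = Σ (x_i·y_{i+1} − x_{i+1}·y_i), indices taken mod 9.
Cross-terms: 7, 38, 70, 45, 65, 70, 10, 11, 111  ⇒  Σ = 427
Area = |Σ|/2 = 213.5.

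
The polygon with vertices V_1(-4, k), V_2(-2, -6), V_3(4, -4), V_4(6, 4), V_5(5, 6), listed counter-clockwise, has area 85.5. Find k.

Write out the shoelace sum; only the two edges meeting at V_1 involve k:
2·Area = [(5·k − (-4)·6) + ((-4)·(-6) − (-2)·k)] + 88
       = 7·k + 136 = 171
⇒ k = 5.

5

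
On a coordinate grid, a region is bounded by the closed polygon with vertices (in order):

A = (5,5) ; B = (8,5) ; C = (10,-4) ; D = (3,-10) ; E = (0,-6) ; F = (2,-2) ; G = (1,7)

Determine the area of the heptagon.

Apply Gauss's area formula: 2A = Σ (x_i·y_{i+1} − x_{i+1}·y_i), indices taken mod 7.
A→B: (5)(5) − (8)(5) = -15
B→C: (8)(-4) − (10)(5) = -82
C→D: (10)(-10) − (3)(-4) = -88
D→E: (3)(-6) − (0)(-10) = -18
E→F: (0)(-2) − (2)(-6) = 12
F→G: (2)(7) − (1)(-2) = 16
G→A: (1)(5) − (5)(7) = -30
Σ = -205
Area = |Σ|/2 = 102.5.

102.5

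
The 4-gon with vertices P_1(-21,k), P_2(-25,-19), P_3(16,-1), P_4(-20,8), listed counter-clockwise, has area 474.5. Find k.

Write out the shoelace sum; only the two edges meeting at P_1 involve k:
2·Area = [((-20)·k − (-21)·8) + ((-21)·(-19) − (-25)·k)] + 437
       = 5·k + 1004 = 949
⇒ k = -11.

-11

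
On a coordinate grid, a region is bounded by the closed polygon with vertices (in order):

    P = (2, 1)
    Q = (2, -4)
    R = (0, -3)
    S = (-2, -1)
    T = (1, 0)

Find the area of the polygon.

10

Apply Gauss's area formula: 2A = Σ (x_i·y_{i+1} − x_{i+1}·y_i), indices taken mod 5.
Σ = (-10) + (-6) + (-6) + (1) + (1) = -20
Area = |Σ|/2 = 10.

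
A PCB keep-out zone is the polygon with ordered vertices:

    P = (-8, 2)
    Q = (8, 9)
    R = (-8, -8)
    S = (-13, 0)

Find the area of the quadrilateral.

Cross-terms: -88, 8, -104, -26  ⇒  Σ = -210
Area = |Σ|/2 = 105.

105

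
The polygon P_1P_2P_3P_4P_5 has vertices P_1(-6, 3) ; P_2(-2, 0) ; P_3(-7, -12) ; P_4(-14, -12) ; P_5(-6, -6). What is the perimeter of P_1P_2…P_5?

44

|P_1P_2| = √((4)² + (-3)²) = √25 = 5
|P_2P_3| = √((-5)² + (-12)²) = √169 = 13
|P_3P_4| = √((-7)² + (0)²) = √49 = 7
|P_4P_5| = √((8)² + (6)²) = √100 = 10
|P_5P_1| = √((0)² + (9)²) = √81 = 9
Perimeter = 5 + 13 + 7 + 10 + 9 = 44.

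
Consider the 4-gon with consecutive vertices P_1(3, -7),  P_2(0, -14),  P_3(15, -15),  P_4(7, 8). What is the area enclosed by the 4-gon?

160

Σ = (-42) + (210) + (225) + (-73) = 320
Area = |Σ|/2 = 160.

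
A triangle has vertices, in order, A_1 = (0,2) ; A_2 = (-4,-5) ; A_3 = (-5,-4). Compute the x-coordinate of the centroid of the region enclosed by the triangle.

Apply Gauss's area formula. First the cross-terms c_i = x_i·y_{i+1} − x_{i+1}·y_i:
  8, -9, -10  ⇒  2A = -11, A = -5.5.
Then Σ (x_i + x_{i+1})·c_i = 99, so x̄ = 99 / (6·(-5.5)) = -3.

-3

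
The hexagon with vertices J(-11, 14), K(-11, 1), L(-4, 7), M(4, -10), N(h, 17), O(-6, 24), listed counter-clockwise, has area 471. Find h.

15

The doubled signed area Σ (x_i y_{i+1} − x_{i+1} y_i) is linear in h.
With h=0 it equals 432; the coefficient of h is 34 (from the two edges through N).
So 34·h + 432 = 2·471 = 942 ⇒ h = 15.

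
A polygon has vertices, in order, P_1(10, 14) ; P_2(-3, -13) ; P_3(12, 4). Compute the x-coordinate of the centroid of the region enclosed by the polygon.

Apply Gauss's area formula. First the cross-terms c_i = x_i·y_{i+1} − x_{i+1}·y_i:
  -88, 144, 128  ⇒  2A = 184, A = 92.
Then Σ (x_i + x_{i+1})·c_i = 3496, so x̄ = 3496 / (6·92) = 19/3.

19/3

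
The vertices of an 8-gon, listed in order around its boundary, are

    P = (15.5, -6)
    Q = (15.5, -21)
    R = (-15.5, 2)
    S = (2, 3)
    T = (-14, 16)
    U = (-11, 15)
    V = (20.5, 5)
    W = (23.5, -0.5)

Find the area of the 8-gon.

580.5

Σ = (-232.5) + (-294.5) + (-50.5) + (74) + (-34) + (-362.5) + (-127.75) + (-133.25) = -1161
Area = |Σ|/2 = 580.5.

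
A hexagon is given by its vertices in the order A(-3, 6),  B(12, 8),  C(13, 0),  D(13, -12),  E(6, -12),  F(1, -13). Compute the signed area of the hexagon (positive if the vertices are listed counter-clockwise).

-269.5

Apply the shoelace (surveyor's) formula: 2A = Σ (x_i·y_{i+1} − x_{i+1}·y_i), indices taken mod 6.
Σ = (-96) + (-104) + (-156) + (-84) + (-66) + (-33) = -539
Signed area = Σ/2 = -269.5 (negative ⇒ clockwise traversal).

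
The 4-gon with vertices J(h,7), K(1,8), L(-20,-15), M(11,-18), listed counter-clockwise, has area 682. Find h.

24

The doubled signed area Σ (x_i y_{i+1} − x_{i+1} y_i) is linear in h.
With h=0 it equals 740; the coefficient of h is 26 (from the two edges through J).
So 26·h + 740 = 2·682 = 1364 ⇒ h = 24.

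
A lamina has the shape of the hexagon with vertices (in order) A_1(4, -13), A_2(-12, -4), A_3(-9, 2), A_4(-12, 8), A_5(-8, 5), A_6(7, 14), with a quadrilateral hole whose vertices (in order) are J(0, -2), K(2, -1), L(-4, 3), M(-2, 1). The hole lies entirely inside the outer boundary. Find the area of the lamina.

279

Outer boundary:
Apply the surveyor's formula: 2A = Σ (x_i·y_{i+1} − x_{i+1}·y_i), indices taken mod 6.
Σ = (-172) + (-60) + (-48) + (4) + (-147) + (-147) = -570
Area = |Σ|/2 = 285.
Hole:
Apply the shoelace (surveyor's) formula: 2A = Σ (x_i·y_{i+1} − x_{i+1}·y_i), indices taken mod 4.
J→K: (0)(-1) − (2)(-2) = 4
K→L: (2)(3) − (-4)(-1) = 2
L→M: (-4)(1) − (-2)(3) = 2
M→J: (-2)(-2) − (0)(1) = 4
Σ = 12
Area = |Σ|/2 = 6.
Net area = 285 − 6 = 279.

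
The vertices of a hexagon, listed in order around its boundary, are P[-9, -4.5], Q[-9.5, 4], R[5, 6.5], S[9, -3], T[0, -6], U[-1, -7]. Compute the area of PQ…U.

Cross-terms: -78.75, -81.75, -73.5, -54, -6, -58.5  ⇒  Σ = -352.5
Area = |Σ|/2 = 176.25.

176.25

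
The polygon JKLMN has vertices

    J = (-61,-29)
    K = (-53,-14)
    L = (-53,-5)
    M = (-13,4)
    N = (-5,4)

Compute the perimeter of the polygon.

140

|JK| = √((8)² + (15)²) = √289 = 17
|KL| = √((0)² + (9)²) = √81 = 9
|LM| = √((40)² + (9)²) = √1681 = 41
|MN| = √((8)² + (0)²) = √64 = 8
|NJ| = √((-56)² + (-33)²) = √4225 = 65
Perimeter = 17 + 9 + 41 + 8 + 65 = 140.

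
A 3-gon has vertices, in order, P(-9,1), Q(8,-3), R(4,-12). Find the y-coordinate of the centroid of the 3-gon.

-14/3

Apply Gauss's area formula. First the cross-terms c_i = x_i·y_{i+1} − x_{i+1}·y_i:
  19, -84, -104  ⇒  2A = -169, A = -84.5.
Then Σ (y_i + y_{i+1})·c_i = 2366, so ȳ = 2366 / (6·(-84.5)) = -14/3.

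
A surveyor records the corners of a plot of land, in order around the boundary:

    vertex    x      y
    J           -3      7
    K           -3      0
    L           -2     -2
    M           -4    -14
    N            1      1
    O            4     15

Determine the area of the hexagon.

Cross-terms: 21, 6, 20, 10, 11, 73  ⇒  Σ = 141
Area = |Σ|/2 = 70.5.

70.5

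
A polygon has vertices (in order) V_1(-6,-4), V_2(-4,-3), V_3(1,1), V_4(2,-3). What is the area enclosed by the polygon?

Cross-terms: 2, -1, -5, -26  ⇒  Σ = -30
Area = |Σ|/2 = 15.

15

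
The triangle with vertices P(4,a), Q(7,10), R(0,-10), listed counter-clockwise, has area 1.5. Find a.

The doubled signed area Σ (x_i y_{i+1} − x_{i+1} y_i) is linear in a.
With a=0 it equals 10; the coefficient of a is -7 (from the two edges through P).
So -7·a + 10 = 2·1.5 = 3 ⇒ a = 1.

1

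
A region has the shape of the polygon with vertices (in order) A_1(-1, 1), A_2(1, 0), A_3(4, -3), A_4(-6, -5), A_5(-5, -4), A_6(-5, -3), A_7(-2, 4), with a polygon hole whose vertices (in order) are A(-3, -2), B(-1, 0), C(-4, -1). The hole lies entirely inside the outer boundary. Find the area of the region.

34

Outer boundary:
Apply the shoelace formula: 2A = Σ (x_i·y_{i+1} − x_{i+1}·y_i), indices taken mod 7.
Cross-terms: -1, -3, -38, -1, -5, -26, 2  ⇒  Σ = -72
Area = |Σ|/2 = 36.
Hole:
A→B: (-3)(0) − (-1)(-2) = -2
B→C: (-1)(-1) − (-4)(0) = 1
C→A: (-4)(-2) − (-3)(-1) = 5
Σ = 4
Area = |Σ|/2 = 2.
Net area = 36 − 2 = 34.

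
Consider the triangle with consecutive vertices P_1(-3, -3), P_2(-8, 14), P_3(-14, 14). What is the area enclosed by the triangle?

Apply Gauss's area formula: 2A = Σ (x_i·y_{i+1} − x_{i+1}·y_i), indices taken mod 3.
Cross-terms: -66, 84, 84  ⇒  Σ = 102
Area = |Σ|/2 = 51.

51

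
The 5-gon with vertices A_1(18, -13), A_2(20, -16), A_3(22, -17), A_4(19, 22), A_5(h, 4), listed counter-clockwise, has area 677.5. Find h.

The doubled signed area Σ (x_i y_{i+1} − x_{i+1} y_i) is linear in h.
With h=0 it equals 795; the coefficient of h is -35 (from the two edges through A_5).
So -35·h + 795 = 2·677.5 = 1355 ⇒ h = -16.

-16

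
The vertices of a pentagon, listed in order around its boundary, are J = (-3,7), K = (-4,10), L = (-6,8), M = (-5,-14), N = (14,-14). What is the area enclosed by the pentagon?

Apply the shoelace (surveyor's) formula: 2A = Σ (x_i·y_{i+1} − x_{i+1}·y_i), indices taken mod 5.
Σ = (-2) + (28) + (124) + (266) + (56) = 472
Area = |Σ|/2 = 236.

236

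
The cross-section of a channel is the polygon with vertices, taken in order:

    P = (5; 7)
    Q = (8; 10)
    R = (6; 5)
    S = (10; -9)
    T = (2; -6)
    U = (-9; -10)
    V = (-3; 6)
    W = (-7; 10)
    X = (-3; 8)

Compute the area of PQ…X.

202.5

Apply Gauss's area formula: 2A = Σ (x_i·y_{i+1} − x_{i+1}·y_i), indices taken mod 9.
Cross-terms: -6, -20, -104, -42, -74, -84, 12, -26, -61  ⇒  Σ = -405
Area = |Σ|/2 = 202.5.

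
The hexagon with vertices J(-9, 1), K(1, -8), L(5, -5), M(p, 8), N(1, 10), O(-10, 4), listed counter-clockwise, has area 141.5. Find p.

1

Write out the shoelace sum; only the two edges meeting at M involve p:
2·Area = [(5·8 − p·(-5)) + (p·10 − 1·8)] + 236
       = 15·p + 268 = 283
⇒ p = 1.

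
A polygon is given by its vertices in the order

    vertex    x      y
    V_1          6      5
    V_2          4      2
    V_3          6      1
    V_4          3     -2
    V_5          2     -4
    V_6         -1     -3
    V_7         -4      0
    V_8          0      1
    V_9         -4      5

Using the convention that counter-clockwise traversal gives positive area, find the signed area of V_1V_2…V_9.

-55.5

Σ = (-8) + (-8) + (-15) + (-8) + (-10) + (-12) + (-4) + (4) + (-50) = -111
Signed area = Σ/2 = -55.5 (negative ⇒ clockwise traversal).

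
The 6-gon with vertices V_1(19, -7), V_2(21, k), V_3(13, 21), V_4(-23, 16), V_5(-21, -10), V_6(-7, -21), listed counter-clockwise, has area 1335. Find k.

Write out the shoelace sum; only the two edges meeting at V_2 involve k:
2·Area = [(19·k − 21·(-7)) + (21·21 − 13·k)] + 2076
       = 6·k + 2664 = 2670
⇒ k = 1.

1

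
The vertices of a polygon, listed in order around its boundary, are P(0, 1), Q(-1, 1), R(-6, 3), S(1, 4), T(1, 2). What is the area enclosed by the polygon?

P→Q: (0)(1) − (-1)(1) = 1
Q→R: (-1)(3) − (-6)(1) = 3
R→S: (-6)(4) − (1)(3) = -27
S→T: (1)(2) − (1)(4) = -2
T→P: (1)(1) − (0)(2) = 1
Σ = -24
Area = |Σ|/2 = 12.

12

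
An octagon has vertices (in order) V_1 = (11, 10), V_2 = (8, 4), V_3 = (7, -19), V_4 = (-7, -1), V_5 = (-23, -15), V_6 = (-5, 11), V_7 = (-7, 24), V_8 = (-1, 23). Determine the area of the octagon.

522.5

Cross-terms: -36, -180, -140, 82, -328, -43, -137, -263  ⇒  Σ = -1045
Area = |Σ|/2 = 522.5.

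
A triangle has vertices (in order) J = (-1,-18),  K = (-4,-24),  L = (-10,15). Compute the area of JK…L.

76.5

Σ = (-48) + (-300) + (195) = -153
Area = |Σ|/2 = 76.5.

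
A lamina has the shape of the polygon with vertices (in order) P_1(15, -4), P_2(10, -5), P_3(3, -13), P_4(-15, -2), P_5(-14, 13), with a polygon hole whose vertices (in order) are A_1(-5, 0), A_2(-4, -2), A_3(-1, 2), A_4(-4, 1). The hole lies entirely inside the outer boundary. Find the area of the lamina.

Outer boundary:
Apply the shoelace formula: 2A = Σ (x_i·y_{i+1} − x_{i+1}·y_i), indices taken mod 5.
P_1→P_2: (15)(-5) − (10)(-4) = -35
P_2→P_3: (10)(-13) − (3)(-5) = -115
P_3→P_4: (3)(-2) − (-15)(-13) = -201
P_4→P_5: (-15)(13) − (-14)(-2) = -223
P_5→P_1: (-14)(-4) − (15)(13) = -139
Σ = -713
Area = |Σ|/2 = 356.5.
Hole:
Σ = (10) + (-10) + (7) + (5) = 12
Area = |Σ|/2 = 6.
Net area = 356.5 − 6 = 350.5.

350.5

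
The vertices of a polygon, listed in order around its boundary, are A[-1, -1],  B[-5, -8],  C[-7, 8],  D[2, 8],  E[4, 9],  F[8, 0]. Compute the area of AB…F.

129.5

Apply the surveyor's formula: 2A = Σ (x_i·y_{i+1} − x_{i+1}·y_i), indices taken mod 6.
Cross-terms: 3, -96, -72, -14, -72, -8  ⇒  Σ = -259
Area = |Σ|/2 = 129.5.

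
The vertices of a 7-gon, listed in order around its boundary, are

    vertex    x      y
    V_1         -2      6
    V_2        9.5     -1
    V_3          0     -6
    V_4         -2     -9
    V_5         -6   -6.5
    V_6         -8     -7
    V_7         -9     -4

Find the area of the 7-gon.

134

Cross-terms: -55, -57, -12, -41, -10, -31, -62  ⇒  Σ = -268
Area = |Σ|/2 = 134.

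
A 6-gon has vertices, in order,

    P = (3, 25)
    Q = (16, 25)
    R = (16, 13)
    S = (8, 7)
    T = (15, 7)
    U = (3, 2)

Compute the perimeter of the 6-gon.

78

|PQ| = √((13)² + (0)²) = √169 = 13
|QR| = √((0)² + (-12)²) = √144 = 12
|RS| = √((-8)² + (-6)²) = √100 = 10
|ST| = √((7)² + (0)²) = √49 = 7
|TU| = √((-12)² + (-5)²) = √169 = 13
|UP| = √((0)² + (23)²) = √529 = 23
Perimeter = 13 + 12 + 10 + 7 + 13 + 23 = 78.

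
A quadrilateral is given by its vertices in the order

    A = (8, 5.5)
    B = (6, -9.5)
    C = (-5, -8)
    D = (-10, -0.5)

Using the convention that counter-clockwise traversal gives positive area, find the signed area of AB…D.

-166.5

Σ = (-109) + (-95.5) + (-77.5) + (-51) = -333
Signed area = Σ/2 = -166.5 (negative ⇒ clockwise traversal).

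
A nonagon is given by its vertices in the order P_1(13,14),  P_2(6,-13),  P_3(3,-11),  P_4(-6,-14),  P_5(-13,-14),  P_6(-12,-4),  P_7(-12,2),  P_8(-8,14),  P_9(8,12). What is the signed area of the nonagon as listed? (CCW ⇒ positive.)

Apply the shoelace formula: 2A = Σ (x_i·y_{i+1} − x_{i+1}·y_i), indices taken mod 9.
Σ = (-253) + (-27) + (-108) + (-98) + (-116) + (-72) + (-152) + (-208) + (-44) = -1078
Signed area = Σ/2 = -539 (negative ⇒ clockwise traversal).

-539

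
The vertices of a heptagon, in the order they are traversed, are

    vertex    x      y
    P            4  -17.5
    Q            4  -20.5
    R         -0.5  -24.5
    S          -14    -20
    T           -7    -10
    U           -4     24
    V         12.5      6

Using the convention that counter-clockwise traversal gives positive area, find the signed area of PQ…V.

Apply the surveyor's formula: 2A = Σ (x_i·y_{i+1} − x_{i+1}·y_i), indices taken mod 7.
Σ = (-12) + (-108.25) + (-333) + (0) + (-208) + (-324) + (-242.75) = -1228
Signed area = Σ/2 = -614 (negative ⇒ clockwise traversal).

-614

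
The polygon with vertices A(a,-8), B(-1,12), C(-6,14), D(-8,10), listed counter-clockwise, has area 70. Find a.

The doubled signed area Σ (x_i y_{i+1} − x_{i+1} y_i) is linear in a.
With a=0 it equals 166; the coefficient of a is 2 (from the two edges through A).
So 2·a + 166 = 2·70 = 140 ⇒ a = -13.

-13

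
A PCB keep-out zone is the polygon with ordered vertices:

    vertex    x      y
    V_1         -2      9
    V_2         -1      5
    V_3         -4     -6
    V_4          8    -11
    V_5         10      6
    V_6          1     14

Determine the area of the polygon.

Apply the shoelace (surveyor's) formula: 2A = Σ (x_i·y_{i+1} − x_{i+1}·y_i), indices taken mod 6.
Σ = (-1) + (26) + (92) + (158) + (134) + (37) = 446
Area = |Σ|/2 = 223.

223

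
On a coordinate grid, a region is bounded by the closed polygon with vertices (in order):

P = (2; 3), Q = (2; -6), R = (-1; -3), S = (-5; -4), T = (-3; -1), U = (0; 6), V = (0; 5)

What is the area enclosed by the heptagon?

Apply Gauss's area formula: 2A = Σ (x_i·y_{i+1} − x_{i+1}·y_i), indices taken mod 7.
Σ = (-18) + (-12) + (-11) + (-7) + (-18) + (0) + (-10) = -76
Area = |Σ|/2 = 38.

38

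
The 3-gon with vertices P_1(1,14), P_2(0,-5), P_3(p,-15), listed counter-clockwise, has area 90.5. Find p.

The doubled signed area Σ (x_i y_{i+1} − x_{i+1} y_i) is linear in p.
With p=0 it equals 10; the coefficient of p is 19 (from the two edges through P_3).
So 19·p + 10 = 2·90.5 = 181 ⇒ p = 9.

9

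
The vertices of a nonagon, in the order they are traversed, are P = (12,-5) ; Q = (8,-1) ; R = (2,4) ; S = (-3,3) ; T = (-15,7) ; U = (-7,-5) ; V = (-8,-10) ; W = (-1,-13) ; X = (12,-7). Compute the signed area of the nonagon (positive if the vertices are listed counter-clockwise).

Cross-terms: 28, 34, 18, 24, 124, 30, 94, 163, 24  ⇒  Σ = 539
Signed area = Σ/2 = 269.5 (positive ⇒ counter-clockwise traversal).

269.5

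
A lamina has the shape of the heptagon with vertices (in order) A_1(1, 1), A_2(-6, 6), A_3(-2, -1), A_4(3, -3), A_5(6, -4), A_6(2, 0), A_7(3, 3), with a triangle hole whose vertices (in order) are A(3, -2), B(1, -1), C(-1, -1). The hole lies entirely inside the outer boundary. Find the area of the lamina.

28.5

Outer boundary:
Apply the surveyor's formula: 2A = Σ (x_i·y_{i+1} − x_{i+1}·y_i), indices taken mod 7.
A_1→A_2: (1)(6) − (-6)(1) = 12
A_2→A_3: (-6)(-1) − (-2)(6) = 18
A_3→A_4: (-2)(-3) − (3)(-1) = 9
A_4→A_5: (3)(-4) − (6)(-3) = 6
A_5→A_6: (6)(0) − (2)(-4) = 8
A_6→A_7: (2)(3) − (3)(0) = 6
A_7→A_1: (3)(1) − (1)(3) = 0
Σ = 59
Area = |Σ|/2 = 29.5.
Hole:
Apply Gauss's area formula: 2A = Σ (x_i·y_{i+1} − x_{i+1}·y_i), indices taken mod 3.
Σ = (-1) + (-2) + (5) = 2
Area = |Σ|/2 = 1.
Net area = 29.5 − 1 = 28.5.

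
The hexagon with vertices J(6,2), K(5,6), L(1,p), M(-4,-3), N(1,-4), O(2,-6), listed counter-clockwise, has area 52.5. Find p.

3

Write out the shoelace sum; only the two edges meeting at L involve p:
2·Area = [(5·p − 1·6) + (1·(-3) − (-4)·p)] + 87
       = 9·p + 78 = 105
⇒ p = 3.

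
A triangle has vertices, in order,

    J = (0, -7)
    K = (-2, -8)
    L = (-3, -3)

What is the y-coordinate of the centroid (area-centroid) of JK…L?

Apply the surveyor's formula. First the cross-terms c_i = x_i·y_{i+1} − x_{i+1}·y_i:
  -14, -18, 21  ⇒  2A = -11, A = -5.5.
Then Σ (y_i + y_{i+1})·c_i = 198, so ȳ = 198 / (6·(-5.5)) = -6.

-6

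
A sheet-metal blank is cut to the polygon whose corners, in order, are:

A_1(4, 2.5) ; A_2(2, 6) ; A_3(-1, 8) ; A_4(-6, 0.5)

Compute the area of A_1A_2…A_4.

35.75

Apply the shoelace (surveyor's) formula: 2A = Σ (x_i·y_{i+1} − x_{i+1}·y_i), indices taken mod 4.
A_1→A_2: (4)(6) − (2)(2.5) = 19
A_2→A_3: (2)(8) − (-1)(6) = 22
A_3→A_4: (-1)(0.5) − (-6)(8) = 47.5
A_4→A_1: (-6)(2.5) − (4)(0.5) = -17
Σ = 71.5
Area = |Σ|/2 = 35.75.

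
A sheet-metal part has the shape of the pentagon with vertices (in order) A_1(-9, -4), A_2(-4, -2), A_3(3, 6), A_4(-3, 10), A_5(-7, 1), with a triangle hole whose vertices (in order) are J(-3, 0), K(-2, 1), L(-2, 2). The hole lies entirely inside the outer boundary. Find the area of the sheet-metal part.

Outer boundary:
A_1→A_2: (-9)(-2) − (-4)(-4) = 2
A_2→A_3: (-4)(6) − (3)(-2) = -18
A_3→A_4: (3)(10) − (-3)(6) = 48
A_4→A_5: (-3)(1) − (-7)(10) = 67
A_5→A_1: (-7)(-4) − (-9)(1) = 37
Σ = 136
Area = |Σ|/2 = 68.
Hole:
Cross-terms: -3, -2, 6  ⇒  Σ = 1
Area = |Σ|/2 = 0.5.
Net area = 68 − 0.5 = 67.5.

67.5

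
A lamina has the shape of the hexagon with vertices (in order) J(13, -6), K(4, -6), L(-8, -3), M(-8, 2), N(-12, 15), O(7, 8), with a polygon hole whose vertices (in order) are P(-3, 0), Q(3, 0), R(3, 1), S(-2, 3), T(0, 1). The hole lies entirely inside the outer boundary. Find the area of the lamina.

291

Outer boundary:
Cross-terms: -54, -60, -40, -96, -201, -146  ⇒  Σ = -597
Area = |Σ|/2 = 298.5.
Hole:
P→Q: (-3)(0) − (3)(0) = 0
Q→R: (3)(1) − (3)(0) = 3
R→S: (3)(3) − (-2)(1) = 11
S→T: (-2)(1) − (0)(3) = -2
T→P: (0)(0) − (-3)(1) = 3
Σ = 15
Area = |Σ|/2 = 7.5.
Net area = 298.5 − 7.5 = 291.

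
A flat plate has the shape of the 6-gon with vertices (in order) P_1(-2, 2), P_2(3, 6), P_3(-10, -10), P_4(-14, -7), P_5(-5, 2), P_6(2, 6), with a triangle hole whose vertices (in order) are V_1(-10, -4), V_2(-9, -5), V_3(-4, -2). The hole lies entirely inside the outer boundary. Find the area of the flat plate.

Outer boundary:
Apply the surveyor's formula: 2A = Σ (x_i·y_{i+1} − x_{i+1}·y_i), indices taken mod 6.
Σ = (-18) + (30) + (-70) + (-63) + (-34) + (16) = -139
Area = |Σ|/2 = 69.5.
Hole:
Apply Gauss's area formula: 2A = Σ (x_i·y_{i+1} − x_{i+1}·y_i), indices taken mod 3.
V_1→V_2: (-10)(-5) − (-9)(-4) = 14
V_2→V_3: (-9)(-2) − (-4)(-5) = -2
V_3→V_1: (-4)(-4) − (-10)(-2) = -4
Σ = 8
Area = |Σ|/2 = 4.
Net area = 69.5 − 4 = 65.5.

65.5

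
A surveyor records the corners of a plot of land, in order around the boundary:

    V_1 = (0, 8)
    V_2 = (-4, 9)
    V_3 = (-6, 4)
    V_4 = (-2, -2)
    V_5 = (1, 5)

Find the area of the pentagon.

Cross-terms: 32, 38, 20, -8, 8  ⇒  Σ = 90
Area = |Σ|/2 = 45.

45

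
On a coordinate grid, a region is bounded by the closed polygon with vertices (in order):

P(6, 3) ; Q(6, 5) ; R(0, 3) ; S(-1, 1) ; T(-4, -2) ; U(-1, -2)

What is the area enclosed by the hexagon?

Σ = (12) + (18) + (3) + (6) + (6) + (9) = 54
Area = |Σ|/2 = 27.

27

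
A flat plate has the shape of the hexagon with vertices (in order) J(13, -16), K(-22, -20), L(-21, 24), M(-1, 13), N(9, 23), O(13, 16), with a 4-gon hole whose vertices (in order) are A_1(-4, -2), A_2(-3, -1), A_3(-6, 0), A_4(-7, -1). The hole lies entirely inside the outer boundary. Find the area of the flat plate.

Outer boundary:
Cross-terms: -612, -948, -249, -140, -155, -416  ⇒  Σ = -2520
Area = |Σ|/2 = 1260.
Hole:
Cross-terms: -2, -6, 6, 10  ⇒  Σ = 8
Area = |Σ|/2 = 4.
Net area = 1260 − 4 = 1256.

1256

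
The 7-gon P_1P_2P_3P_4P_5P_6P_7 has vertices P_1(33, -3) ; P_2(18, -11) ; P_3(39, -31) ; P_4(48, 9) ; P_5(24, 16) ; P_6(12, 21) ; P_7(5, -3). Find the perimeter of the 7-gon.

178

|P_1P_2| = √((-15)² + (-8)²) = √289 = 17
|P_2P_3| = √((21)² + (-20)²) = √841 = 29
|P_3P_4| = √((9)² + (40)²) = √1681 = 41
|P_4P_5| = √((-24)² + (7)²) = √625 = 25
|P_5P_6| = √((-12)² + (5)²) = √169 = 13
|P_6P_7| = √((-7)² + (-24)²) = √625 = 25
|P_7P_1| = √((28)² + (0)²) = √784 = 28
Perimeter = 17 + 29 + 41 + 25 + 13 + 25 + 28 = 178.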